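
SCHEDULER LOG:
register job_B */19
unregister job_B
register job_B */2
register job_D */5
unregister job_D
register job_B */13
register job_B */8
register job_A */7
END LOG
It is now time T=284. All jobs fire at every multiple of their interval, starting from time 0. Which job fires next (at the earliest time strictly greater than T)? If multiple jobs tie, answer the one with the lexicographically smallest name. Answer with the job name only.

Answer: job_A

Derivation:
Op 1: register job_B */19 -> active={job_B:*/19}
Op 2: unregister job_B -> active={}
Op 3: register job_B */2 -> active={job_B:*/2}
Op 4: register job_D */5 -> active={job_B:*/2, job_D:*/5}
Op 5: unregister job_D -> active={job_B:*/2}
Op 6: register job_B */13 -> active={job_B:*/13}
Op 7: register job_B */8 -> active={job_B:*/8}
Op 8: register job_A */7 -> active={job_A:*/7, job_B:*/8}
  job_A: interval 7, next fire after T=284 is 287
  job_B: interval 8, next fire after T=284 is 288
Earliest = 287, winner (lex tiebreak) = job_A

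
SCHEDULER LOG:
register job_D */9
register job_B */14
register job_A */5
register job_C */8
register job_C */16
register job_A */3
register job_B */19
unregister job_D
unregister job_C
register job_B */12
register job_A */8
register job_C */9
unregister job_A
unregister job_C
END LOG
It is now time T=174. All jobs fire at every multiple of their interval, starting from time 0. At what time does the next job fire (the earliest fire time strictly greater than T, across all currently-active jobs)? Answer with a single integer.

Op 1: register job_D */9 -> active={job_D:*/9}
Op 2: register job_B */14 -> active={job_B:*/14, job_D:*/9}
Op 3: register job_A */5 -> active={job_A:*/5, job_B:*/14, job_D:*/9}
Op 4: register job_C */8 -> active={job_A:*/5, job_B:*/14, job_C:*/8, job_D:*/9}
Op 5: register job_C */16 -> active={job_A:*/5, job_B:*/14, job_C:*/16, job_D:*/9}
Op 6: register job_A */3 -> active={job_A:*/3, job_B:*/14, job_C:*/16, job_D:*/9}
Op 7: register job_B */19 -> active={job_A:*/3, job_B:*/19, job_C:*/16, job_D:*/9}
Op 8: unregister job_D -> active={job_A:*/3, job_B:*/19, job_C:*/16}
Op 9: unregister job_C -> active={job_A:*/3, job_B:*/19}
Op 10: register job_B */12 -> active={job_A:*/3, job_B:*/12}
Op 11: register job_A */8 -> active={job_A:*/8, job_B:*/12}
Op 12: register job_C */9 -> active={job_A:*/8, job_B:*/12, job_C:*/9}
Op 13: unregister job_A -> active={job_B:*/12, job_C:*/9}
Op 14: unregister job_C -> active={job_B:*/12}
  job_B: interval 12, next fire after T=174 is 180
Earliest fire time = 180 (job job_B)

Answer: 180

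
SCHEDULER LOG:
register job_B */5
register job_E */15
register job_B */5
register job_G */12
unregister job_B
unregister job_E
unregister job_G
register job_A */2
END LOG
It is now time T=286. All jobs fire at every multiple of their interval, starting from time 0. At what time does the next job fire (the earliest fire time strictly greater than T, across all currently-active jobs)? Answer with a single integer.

Answer: 288

Derivation:
Op 1: register job_B */5 -> active={job_B:*/5}
Op 2: register job_E */15 -> active={job_B:*/5, job_E:*/15}
Op 3: register job_B */5 -> active={job_B:*/5, job_E:*/15}
Op 4: register job_G */12 -> active={job_B:*/5, job_E:*/15, job_G:*/12}
Op 5: unregister job_B -> active={job_E:*/15, job_G:*/12}
Op 6: unregister job_E -> active={job_G:*/12}
Op 7: unregister job_G -> active={}
Op 8: register job_A */2 -> active={job_A:*/2}
  job_A: interval 2, next fire after T=286 is 288
Earliest fire time = 288 (job job_A)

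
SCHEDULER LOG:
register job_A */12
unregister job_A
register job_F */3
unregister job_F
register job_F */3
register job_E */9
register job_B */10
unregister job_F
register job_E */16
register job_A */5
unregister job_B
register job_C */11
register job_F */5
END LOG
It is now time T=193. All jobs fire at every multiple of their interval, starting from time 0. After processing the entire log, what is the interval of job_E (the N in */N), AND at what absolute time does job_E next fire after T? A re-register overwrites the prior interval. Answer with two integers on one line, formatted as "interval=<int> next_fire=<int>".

Op 1: register job_A */12 -> active={job_A:*/12}
Op 2: unregister job_A -> active={}
Op 3: register job_F */3 -> active={job_F:*/3}
Op 4: unregister job_F -> active={}
Op 5: register job_F */3 -> active={job_F:*/3}
Op 6: register job_E */9 -> active={job_E:*/9, job_F:*/3}
Op 7: register job_B */10 -> active={job_B:*/10, job_E:*/9, job_F:*/3}
Op 8: unregister job_F -> active={job_B:*/10, job_E:*/9}
Op 9: register job_E */16 -> active={job_B:*/10, job_E:*/16}
Op 10: register job_A */5 -> active={job_A:*/5, job_B:*/10, job_E:*/16}
Op 11: unregister job_B -> active={job_A:*/5, job_E:*/16}
Op 12: register job_C */11 -> active={job_A:*/5, job_C:*/11, job_E:*/16}
Op 13: register job_F */5 -> active={job_A:*/5, job_C:*/11, job_E:*/16, job_F:*/5}
Final interval of job_E = 16
Next fire of job_E after T=193: (193//16+1)*16 = 208

Answer: interval=16 next_fire=208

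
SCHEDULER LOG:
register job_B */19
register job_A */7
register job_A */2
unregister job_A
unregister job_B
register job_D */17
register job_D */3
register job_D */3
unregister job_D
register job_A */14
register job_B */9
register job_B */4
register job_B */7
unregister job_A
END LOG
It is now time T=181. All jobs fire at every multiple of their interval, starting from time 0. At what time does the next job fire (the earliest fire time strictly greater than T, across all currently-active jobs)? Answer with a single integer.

Answer: 182

Derivation:
Op 1: register job_B */19 -> active={job_B:*/19}
Op 2: register job_A */7 -> active={job_A:*/7, job_B:*/19}
Op 3: register job_A */2 -> active={job_A:*/2, job_B:*/19}
Op 4: unregister job_A -> active={job_B:*/19}
Op 5: unregister job_B -> active={}
Op 6: register job_D */17 -> active={job_D:*/17}
Op 7: register job_D */3 -> active={job_D:*/3}
Op 8: register job_D */3 -> active={job_D:*/3}
Op 9: unregister job_D -> active={}
Op 10: register job_A */14 -> active={job_A:*/14}
Op 11: register job_B */9 -> active={job_A:*/14, job_B:*/9}
Op 12: register job_B */4 -> active={job_A:*/14, job_B:*/4}
Op 13: register job_B */7 -> active={job_A:*/14, job_B:*/7}
Op 14: unregister job_A -> active={job_B:*/7}
  job_B: interval 7, next fire after T=181 is 182
Earliest fire time = 182 (job job_B)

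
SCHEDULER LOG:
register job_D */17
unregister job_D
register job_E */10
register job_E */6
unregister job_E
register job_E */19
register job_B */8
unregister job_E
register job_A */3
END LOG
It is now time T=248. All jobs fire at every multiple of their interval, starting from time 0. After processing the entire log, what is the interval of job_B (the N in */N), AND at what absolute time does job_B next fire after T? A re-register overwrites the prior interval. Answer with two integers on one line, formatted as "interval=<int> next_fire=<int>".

Op 1: register job_D */17 -> active={job_D:*/17}
Op 2: unregister job_D -> active={}
Op 3: register job_E */10 -> active={job_E:*/10}
Op 4: register job_E */6 -> active={job_E:*/6}
Op 5: unregister job_E -> active={}
Op 6: register job_E */19 -> active={job_E:*/19}
Op 7: register job_B */8 -> active={job_B:*/8, job_E:*/19}
Op 8: unregister job_E -> active={job_B:*/8}
Op 9: register job_A */3 -> active={job_A:*/3, job_B:*/8}
Final interval of job_B = 8
Next fire of job_B after T=248: (248//8+1)*8 = 256

Answer: interval=8 next_fire=256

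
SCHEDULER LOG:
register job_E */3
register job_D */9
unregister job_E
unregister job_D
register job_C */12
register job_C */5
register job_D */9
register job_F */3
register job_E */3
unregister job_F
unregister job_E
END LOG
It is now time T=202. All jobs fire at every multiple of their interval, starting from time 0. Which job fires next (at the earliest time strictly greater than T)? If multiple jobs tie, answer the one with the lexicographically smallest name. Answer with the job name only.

Answer: job_C

Derivation:
Op 1: register job_E */3 -> active={job_E:*/3}
Op 2: register job_D */9 -> active={job_D:*/9, job_E:*/3}
Op 3: unregister job_E -> active={job_D:*/9}
Op 4: unregister job_D -> active={}
Op 5: register job_C */12 -> active={job_C:*/12}
Op 6: register job_C */5 -> active={job_C:*/5}
Op 7: register job_D */9 -> active={job_C:*/5, job_D:*/9}
Op 8: register job_F */3 -> active={job_C:*/5, job_D:*/9, job_F:*/3}
Op 9: register job_E */3 -> active={job_C:*/5, job_D:*/9, job_E:*/3, job_F:*/3}
Op 10: unregister job_F -> active={job_C:*/5, job_D:*/9, job_E:*/3}
Op 11: unregister job_E -> active={job_C:*/5, job_D:*/9}
  job_C: interval 5, next fire after T=202 is 205
  job_D: interval 9, next fire after T=202 is 207
Earliest = 205, winner (lex tiebreak) = job_C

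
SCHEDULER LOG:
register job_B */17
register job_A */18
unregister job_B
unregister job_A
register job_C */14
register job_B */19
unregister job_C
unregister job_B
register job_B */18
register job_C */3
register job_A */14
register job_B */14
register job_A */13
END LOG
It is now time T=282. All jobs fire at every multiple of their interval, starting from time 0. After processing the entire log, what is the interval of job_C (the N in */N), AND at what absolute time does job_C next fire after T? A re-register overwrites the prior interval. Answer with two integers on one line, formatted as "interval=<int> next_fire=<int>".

Answer: interval=3 next_fire=285

Derivation:
Op 1: register job_B */17 -> active={job_B:*/17}
Op 2: register job_A */18 -> active={job_A:*/18, job_B:*/17}
Op 3: unregister job_B -> active={job_A:*/18}
Op 4: unregister job_A -> active={}
Op 5: register job_C */14 -> active={job_C:*/14}
Op 6: register job_B */19 -> active={job_B:*/19, job_C:*/14}
Op 7: unregister job_C -> active={job_B:*/19}
Op 8: unregister job_B -> active={}
Op 9: register job_B */18 -> active={job_B:*/18}
Op 10: register job_C */3 -> active={job_B:*/18, job_C:*/3}
Op 11: register job_A */14 -> active={job_A:*/14, job_B:*/18, job_C:*/3}
Op 12: register job_B */14 -> active={job_A:*/14, job_B:*/14, job_C:*/3}
Op 13: register job_A */13 -> active={job_A:*/13, job_B:*/14, job_C:*/3}
Final interval of job_C = 3
Next fire of job_C after T=282: (282//3+1)*3 = 285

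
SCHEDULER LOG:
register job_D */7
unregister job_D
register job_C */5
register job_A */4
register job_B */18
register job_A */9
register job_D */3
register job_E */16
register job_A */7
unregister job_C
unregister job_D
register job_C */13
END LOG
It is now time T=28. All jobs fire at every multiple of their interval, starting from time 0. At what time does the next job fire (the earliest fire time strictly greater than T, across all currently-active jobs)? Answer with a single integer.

Answer: 32

Derivation:
Op 1: register job_D */7 -> active={job_D:*/7}
Op 2: unregister job_D -> active={}
Op 3: register job_C */5 -> active={job_C:*/5}
Op 4: register job_A */4 -> active={job_A:*/4, job_C:*/5}
Op 5: register job_B */18 -> active={job_A:*/4, job_B:*/18, job_C:*/5}
Op 6: register job_A */9 -> active={job_A:*/9, job_B:*/18, job_C:*/5}
Op 7: register job_D */3 -> active={job_A:*/9, job_B:*/18, job_C:*/5, job_D:*/3}
Op 8: register job_E */16 -> active={job_A:*/9, job_B:*/18, job_C:*/5, job_D:*/3, job_E:*/16}
Op 9: register job_A */7 -> active={job_A:*/7, job_B:*/18, job_C:*/5, job_D:*/3, job_E:*/16}
Op 10: unregister job_C -> active={job_A:*/7, job_B:*/18, job_D:*/3, job_E:*/16}
Op 11: unregister job_D -> active={job_A:*/7, job_B:*/18, job_E:*/16}
Op 12: register job_C */13 -> active={job_A:*/7, job_B:*/18, job_C:*/13, job_E:*/16}
  job_A: interval 7, next fire after T=28 is 35
  job_B: interval 18, next fire after T=28 is 36
  job_C: interval 13, next fire after T=28 is 39
  job_E: interval 16, next fire after T=28 is 32
Earliest fire time = 32 (job job_E)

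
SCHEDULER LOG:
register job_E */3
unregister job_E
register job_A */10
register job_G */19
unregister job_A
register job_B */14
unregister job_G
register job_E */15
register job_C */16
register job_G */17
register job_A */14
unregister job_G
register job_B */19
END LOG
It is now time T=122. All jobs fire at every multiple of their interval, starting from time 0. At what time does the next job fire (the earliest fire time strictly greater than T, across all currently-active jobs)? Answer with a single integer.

Op 1: register job_E */3 -> active={job_E:*/3}
Op 2: unregister job_E -> active={}
Op 3: register job_A */10 -> active={job_A:*/10}
Op 4: register job_G */19 -> active={job_A:*/10, job_G:*/19}
Op 5: unregister job_A -> active={job_G:*/19}
Op 6: register job_B */14 -> active={job_B:*/14, job_G:*/19}
Op 7: unregister job_G -> active={job_B:*/14}
Op 8: register job_E */15 -> active={job_B:*/14, job_E:*/15}
Op 9: register job_C */16 -> active={job_B:*/14, job_C:*/16, job_E:*/15}
Op 10: register job_G */17 -> active={job_B:*/14, job_C:*/16, job_E:*/15, job_G:*/17}
Op 11: register job_A */14 -> active={job_A:*/14, job_B:*/14, job_C:*/16, job_E:*/15, job_G:*/17}
Op 12: unregister job_G -> active={job_A:*/14, job_B:*/14, job_C:*/16, job_E:*/15}
Op 13: register job_B */19 -> active={job_A:*/14, job_B:*/19, job_C:*/16, job_E:*/15}
  job_A: interval 14, next fire after T=122 is 126
  job_B: interval 19, next fire after T=122 is 133
  job_C: interval 16, next fire after T=122 is 128
  job_E: interval 15, next fire after T=122 is 135
Earliest fire time = 126 (job job_A)

Answer: 126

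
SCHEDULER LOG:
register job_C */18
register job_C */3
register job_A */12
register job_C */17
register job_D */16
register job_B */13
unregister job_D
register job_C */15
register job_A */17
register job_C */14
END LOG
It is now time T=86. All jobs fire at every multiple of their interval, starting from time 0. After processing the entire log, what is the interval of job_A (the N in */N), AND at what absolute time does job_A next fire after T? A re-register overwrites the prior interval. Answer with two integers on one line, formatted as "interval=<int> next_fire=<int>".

Answer: interval=17 next_fire=102

Derivation:
Op 1: register job_C */18 -> active={job_C:*/18}
Op 2: register job_C */3 -> active={job_C:*/3}
Op 3: register job_A */12 -> active={job_A:*/12, job_C:*/3}
Op 4: register job_C */17 -> active={job_A:*/12, job_C:*/17}
Op 5: register job_D */16 -> active={job_A:*/12, job_C:*/17, job_D:*/16}
Op 6: register job_B */13 -> active={job_A:*/12, job_B:*/13, job_C:*/17, job_D:*/16}
Op 7: unregister job_D -> active={job_A:*/12, job_B:*/13, job_C:*/17}
Op 8: register job_C */15 -> active={job_A:*/12, job_B:*/13, job_C:*/15}
Op 9: register job_A */17 -> active={job_A:*/17, job_B:*/13, job_C:*/15}
Op 10: register job_C */14 -> active={job_A:*/17, job_B:*/13, job_C:*/14}
Final interval of job_A = 17
Next fire of job_A after T=86: (86//17+1)*17 = 102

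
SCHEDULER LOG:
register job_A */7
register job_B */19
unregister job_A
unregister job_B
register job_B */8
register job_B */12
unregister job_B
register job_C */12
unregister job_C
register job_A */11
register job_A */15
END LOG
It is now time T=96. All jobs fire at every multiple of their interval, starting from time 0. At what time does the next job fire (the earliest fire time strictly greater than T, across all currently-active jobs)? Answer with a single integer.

Answer: 105

Derivation:
Op 1: register job_A */7 -> active={job_A:*/7}
Op 2: register job_B */19 -> active={job_A:*/7, job_B:*/19}
Op 3: unregister job_A -> active={job_B:*/19}
Op 4: unregister job_B -> active={}
Op 5: register job_B */8 -> active={job_B:*/8}
Op 6: register job_B */12 -> active={job_B:*/12}
Op 7: unregister job_B -> active={}
Op 8: register job_C */12 -> active={job_C:*/12}
Op 9: unregister job_C -> active={}
Op 10: register job_A */11 -> active={job_A:*/11}
Op 11: register job_A */15 -> active={job_A:*/15}
  job_A: interval 15, next fire after T=96 is 105
Earliest fire time = 105 (job job_A)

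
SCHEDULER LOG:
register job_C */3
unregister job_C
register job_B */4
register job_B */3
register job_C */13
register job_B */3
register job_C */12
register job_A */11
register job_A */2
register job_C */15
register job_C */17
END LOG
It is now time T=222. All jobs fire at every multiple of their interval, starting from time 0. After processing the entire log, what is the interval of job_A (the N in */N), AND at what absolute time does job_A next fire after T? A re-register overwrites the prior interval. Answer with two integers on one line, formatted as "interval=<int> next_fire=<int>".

Op 1: register job_C */3 -> active={job_C:*/3}
Op 2: unregister job_C -> active={}
Op 3: register job_B */4 -> active={job_B:*/4}
Op 4: register job_B */3 -> active={job_B:*/3}
Op 5: register job_C */13 -> active={job_B:*/3, job_C:*/13}
Op 6: register job_B */3 -> active={job_B:*/3, job_C:*/13}
Op 7: register job_C */12 -> active={job_B:*/3, job_C:*/12}
Op 8: register job_A */11 -> active={job_A:*/11, job_B:*/3, job_C:*/12}
Op 9: register job_A */2 -> active={job_A:*/2, job_B:*/3, job_C:*/12}
Op 10: register job_C */15 -> active={job_A:*/2, job_B:*/3, job_C:*/15}
Op 11: register job_C */17 -> active={job_A:*/2, job_B:*/3, job_C:*/17}
Final interval of job_A = 2
Next fire of job_A after T=222: (222//2+1)*2 = 224

Answer: interval=2 next_fire=224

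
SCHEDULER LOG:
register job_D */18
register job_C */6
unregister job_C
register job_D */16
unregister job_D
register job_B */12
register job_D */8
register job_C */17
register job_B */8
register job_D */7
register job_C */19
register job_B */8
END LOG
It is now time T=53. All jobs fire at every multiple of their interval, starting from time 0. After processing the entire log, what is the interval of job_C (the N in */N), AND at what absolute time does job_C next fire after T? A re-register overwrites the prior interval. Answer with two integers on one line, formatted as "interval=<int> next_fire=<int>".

Op 1: register job_D */18 -> active={job_D:*/18}
Op 2: register job_C */6 -> active={job_C:*/6, job_D:*/18}
Op 3: unregister job_C -> active={job_D:*/18}
Op 4: register job_D */16 -> active={job_D:*/16}
Op 5: unregister job_D -> active={}
Op 6: register job_B */12 -> active={job_B:*/12}
Op 7: register job_D */8 -> active={job_B:*/12, job_D:*/8}
Op 8: register job_C */17 -> active={job_B:*/12, job_C:*/17, job_D:*/8}
Op 9: register job_B */8 -> active={job_B:*/8, job_C:*/17, job_D:*/8}
Op 10: register job_D */7 -> active={job_B:*/8, job_C:*/17, job_D:*/7}
Op 11: register job_C */19 -> active={job_B:*/8, job_C:*/19, job_D:*/7}
Op 12: register job_B */8 -> active={job_B:*/8, job_C:*/19, job_D:*/7}
Final interval of job_C = 19
Next fire of job_C after T=53: (53//19+1)*19 = 57

Answer: interval=19 next_fire=57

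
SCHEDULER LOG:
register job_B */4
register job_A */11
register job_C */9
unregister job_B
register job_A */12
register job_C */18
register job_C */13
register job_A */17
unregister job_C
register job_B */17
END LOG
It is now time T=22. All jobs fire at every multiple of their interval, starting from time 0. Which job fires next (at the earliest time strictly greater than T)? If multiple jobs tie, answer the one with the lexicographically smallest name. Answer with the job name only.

Op 1: register job_B */4 -> active={job_B:*/4}
Op 2: register job_A */11 -> active={job_A:*/11, job_B:*/4}
Op 3: register job_C */9 -> active={job_A:*/11, job_B:*/4, job_C:*/9}
Op 4: unregister job_B -> active={job_A:*/11, job_C:*/9}
Op 5: register job_A */12 -> active={job_A:*/12, job_C:*/9}
Op 6: register job_C */18 -> active={job_A:*/12, job_C:*/18}
Op 7: register job_C */13 -> active={job_A:*/12, job_C:*/13}
Op 8: register job_A */17 -> active={job_A:*/17, job_C:*/13}
Op 9: unregister job_C -> active={job_A:*/17}
Op 10: register job_B */17 -> active={job_A:*/17, job_B:*/17}
  job_A: interval 17, next fire after T=22 is 34
  job_B: interval 17, next fire after T=22 is 34
Earliest = 34, winner (lex tiebreak) = job_A

Answer: job_A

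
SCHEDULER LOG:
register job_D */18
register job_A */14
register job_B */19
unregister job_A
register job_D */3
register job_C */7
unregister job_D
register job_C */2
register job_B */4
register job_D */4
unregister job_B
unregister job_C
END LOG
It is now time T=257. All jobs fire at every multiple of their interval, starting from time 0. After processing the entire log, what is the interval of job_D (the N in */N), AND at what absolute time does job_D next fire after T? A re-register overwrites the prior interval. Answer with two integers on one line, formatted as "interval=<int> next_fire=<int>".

Op 1: register job_D */18 -> active={job_D:*/18}
Op 2: register job_A */14 -> active={job_A:*/14, job_D:*/18}
Op 3: register job_B */19 -> active={job_A:*/14, job_B:*/19, job_D:*/18}
Op 4: unregister job_A -> active={job_B:*/19, job_D:*/18}
Op 5: register job_D */3 -> active={job_B:*/19, job_D:*/3}
Op 6: register job_C */7 -> active={job_B:*/19, job_C:*/7, job_D:*/3}
Op 7: unregister job_D -> active={job_B:*/19, job_C:*/7}
Op 8: register job_C */2 -> active={job_B:*/19, job_C:*/2}
Op 9: register job_B */4 -> active={job_B:*/4, job_C:*/2}
Op 10: register job_D */4 -> active={job_B:*/4, job_C:*/2, job_D:*/4}
Op 11: unregister job_B -> active={job_C:*/2, job_D:*/4}
Op 12: unregister job_C -> active={job_D:*/4}
Final interval of job_D = 4
Next fire of job_D after T=257: (257//4+1)*4 = 260

Answer: interval=4 next_fire=260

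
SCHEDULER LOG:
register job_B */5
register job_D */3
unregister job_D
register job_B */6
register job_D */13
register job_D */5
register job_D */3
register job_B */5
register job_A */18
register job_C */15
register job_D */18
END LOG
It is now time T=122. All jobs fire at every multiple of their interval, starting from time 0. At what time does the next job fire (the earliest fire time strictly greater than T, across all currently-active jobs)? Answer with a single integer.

Op 1: register job_B */5 -> active={job_B:*/5}
Op 2: register job_D */3 -> active={job_B:*/5, job_D:*/3}
Op 3: unregister job_D -> active={job_B:*/5}
Op 4: register job_B */6 -> active={job_B:*/6}
Op 5: register job_D */13 -> active={job_B:*/6, job_D:*/13}
Op 6: register job_D */5 -> active={job_B:*/6, job_D:*/5}
Op 7: register job_D */3 -> active={job_B:*/6, job_D:*/3}
Op 8: register job_B */5 -> active={job_B:*/5, job_D:*/3}
Op 9: register job_A */18 -> active={job_A:*/18, job_B:*/5, job_D:*/3}
Op 10: register job_C */15 -> active={job_A:*/18, job_B:*/5, job_C:*/15, job_D:*/3}
Op 11: register job_D */18 -> active={job_A:*/18, job_B:*/5, job_C:*/15, job_D:*/18}
  job_A: interval 18, next fire after T=122 is 126
  job_B: interval 5, next fire after T=122 is 125
  job_C: interval 15, next fire after T=122 is 135
  job_D: interval 18, next fire after T=122 is 126
Earliest fire time = 125 (job job_B)

Answer: 125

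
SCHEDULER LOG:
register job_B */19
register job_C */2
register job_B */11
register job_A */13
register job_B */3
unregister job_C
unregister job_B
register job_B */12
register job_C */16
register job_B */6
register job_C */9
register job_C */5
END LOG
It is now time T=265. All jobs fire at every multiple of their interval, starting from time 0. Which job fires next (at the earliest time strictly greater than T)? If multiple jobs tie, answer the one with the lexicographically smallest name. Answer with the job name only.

Answer: job_B

Derivation:
Op 1: register job_B */19 -> active={job_B:*/19}
Op 2: register job_C */2 -> active={job_B:*/19, job_C:*/2}
Op 3: register job_B */11 -> active={job_B:*/11, job_C:*/2}
Op 4: register job_A */13 -> active={job_A:*/13, job_B:*/11, job_C:*/2}
Op 5: register job_B */3 -> active={job_A:*/13, job_B:*/3, job_C:*/2}
Op 6: unregister job_C -> active={job_A:*/13, job_B:*/3}
Op 7: unregister job_B -> active={job_A:*/13}
Op 8: register job_B */12 -> active={job_A:*/13, job_B:*/12}
Op 9: register job_C */16 -> active={job_A:*/13, job_B:*/12, job_C:*/16}
Op 10: register job_B */6 -> active={job_A:*/13, job_B:*/6, job_C:*/16}
Op 11: register job_C */9 -> active={job_A:*/13, job_B:*/6, job_C:*/9}
Op 12: register job_C */5 -> active={job_A:*/13, job_B:*/6, job_C:*/5}
  job_A: interval 13, next fire after T=265 is 273
  job_B: interval 6, next fire after T=265 is 270
  job_C: interval 5, next fire after T=265 is 270
Earliest = 270, winner (lex tiebreak) = job_B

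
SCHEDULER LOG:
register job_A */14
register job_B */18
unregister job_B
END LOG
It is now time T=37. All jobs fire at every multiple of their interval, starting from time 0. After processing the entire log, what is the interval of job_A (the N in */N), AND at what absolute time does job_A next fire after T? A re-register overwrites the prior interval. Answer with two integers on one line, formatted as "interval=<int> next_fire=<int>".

Answer: interval=14 next_fire=42

Derivation:
Op 1: register job_A */14 -> active={job_A:*/14}
Op 2: register job_B */18 -> active={job_A:*/14, job_B:*/18}
Op 3: unregister job_B -> active={job_A:*/14}
Final interval of job_A = 14
Next fire of job_A after T=37: (37//14+1)*14 = 42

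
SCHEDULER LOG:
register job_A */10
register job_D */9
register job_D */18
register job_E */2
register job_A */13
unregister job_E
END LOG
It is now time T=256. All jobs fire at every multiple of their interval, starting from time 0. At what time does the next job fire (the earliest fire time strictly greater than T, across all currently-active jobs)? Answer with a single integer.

Answer: 260

Derivation:
Op 1: register job_A */10 -> active={job_A:*/10}
Op 2: register job_D */9 -> active={job_A:*/10, job_D:*/9}
Op 3: register job_D */18 -> active={job_A:*/10, job_D:*/18}
Op 4: register job_E */2 -> active={job_A:*/10, job_D:*/18, job_E:*/2}
Op 5: register job_A */13 -> active={job_A:*/13, job_D:*/18, job_E:*/2}
Op 6: unregister job_E -> active={job_A:*/13, job_D:*/18}
  job_A: interval 13, next fire after T=256 is 260
  job_D: interval 18, next fire after T=256 is 270
Earliest fire time = 260 (job job_A)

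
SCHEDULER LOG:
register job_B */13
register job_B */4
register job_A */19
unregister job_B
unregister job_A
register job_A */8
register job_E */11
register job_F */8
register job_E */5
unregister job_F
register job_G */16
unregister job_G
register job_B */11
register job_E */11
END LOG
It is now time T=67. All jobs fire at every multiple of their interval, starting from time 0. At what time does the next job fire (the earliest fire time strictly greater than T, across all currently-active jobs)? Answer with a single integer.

Op 1: register job_B */13 -> active={job_B:*/13}
Op 2: register job_B */4 -> active={job_B:*/4}
Op 3: register job_A */19 -> active={job_A:*/19, job_B:*/4}
Op 4: unregister job_B -> active={job_A:*/19}
Op 5: unregister job_A -> active={}
Op 6: register job_A */8 -> active={job_A:*/8}
Op 7: register job_E */11 -> active={job_A:*/8, job_E:*/11}
Op 8: register job_F */8 -> active={job_A:*/8, job_E:*/11, job_F:*/8}
Op 9: register job_E */5 -> active={job_A:*/8, job_E:*/5, job_F:*/8}
Op 10: unregister job_F -> active={job_A:*/8, job_E:*/5}
Op 11: register job_G */16 -> active={job_A:*/8, job_E:*/5, job_G:*/16}
Op 12: unregister job_G -> active={job_A:*/8, job_E:*/5}
Op 13: register job_B */11 -> active={job_A:*/8, job_B:*/11, job_E:*/5}
Op 14: register job_E */11 -> active={job_A:*/8, job_B:*/11, job_E:*/11}
  job_A: interval 8, next fire after T=67 is 72
  job_B: interval 11, next fire after T=67 is 77
  job_E: interval 11, next fire after T=67 is 77
Earliest fire time = 72 (job job_A)

Answer: 72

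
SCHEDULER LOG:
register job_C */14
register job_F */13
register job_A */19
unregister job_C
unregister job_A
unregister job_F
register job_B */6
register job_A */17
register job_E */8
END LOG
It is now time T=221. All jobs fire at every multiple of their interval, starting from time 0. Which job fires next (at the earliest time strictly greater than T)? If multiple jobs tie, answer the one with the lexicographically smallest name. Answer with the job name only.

Answer: job_B

Derivation:
Op 1: register job_C */14 -> active={job_C:*/14}
Op 2: register job_F */13 -> active={job_C:*/14, job_F:*/13}
Op 3: register job_A */19 -> active={job_A:*/19, job_C:*/14, job_F:*/13}
Op 4: unregister job_C -> active={job_A:*/19, job_F:*/13}
Op 5: unregister job_A -> active={job_F:*/13}
Op 6: unregister job_F -> active={}
Op 7: register job_B */6 -> active={job_B:*/6}
Op 8: register job_A */17 -> active={job_A:*/17, job_B:*/6}
Op 9: register job_E */8 -> active={job_A:*/17, job_B:*/6, job_E:*/8}
  job_A: interval 17, next fire after T=221 is 238
  job_B: interval 6, next fire after T=221 is 222
  job_E: interval 8, next fire after T=221 is 224
Earliest = 222, winner (lex tiebreak) = job_B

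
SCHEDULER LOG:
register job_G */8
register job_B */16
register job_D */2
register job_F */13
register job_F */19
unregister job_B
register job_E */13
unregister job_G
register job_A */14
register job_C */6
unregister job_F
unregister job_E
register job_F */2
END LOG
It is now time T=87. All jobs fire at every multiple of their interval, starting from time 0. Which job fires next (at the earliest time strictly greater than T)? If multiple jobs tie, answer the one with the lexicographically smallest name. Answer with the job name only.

Op 1: register job_G */8 -> active={job_G:*/8}
Op 2: register job_B */16 -> active={job_B:*/16, job_G:*/8}
Op 3: register job_D */2 -> active={job_B:*/16, job_D:*/2, job_G:*/8}
Op 4: register job_F */13 -> active={job_B:*/16, job_D:*/2, job_F:*/13, job_G:*/8}
Op 5: register job_F */19 -> active={job_B:*/16, job_D:*/2, job_F:*/19, job_G:*/8}
Op 6: unregister job_B -> active={job_D:*/2, job_F:*/19, job_G:*/8}
Op 7: register job_E */13 -> active={job_D:*/2, job_E:*/13, job_F:*/19, job_G:*/8}
Op 8: unregister job_G -> active={job_D:*/2, job_E:*/13, job_F:*/19}
Op 9: register job_A */14 -> active={job_A:*/14, job_D:*/2, job_E:*/13, job_F:*/19}
Op 10: register job_C */6 -> active={job_A:*/14, job_C:*/6, job_D:*/2, job_E:*/13, job_F:*/19}
Op 11: unregister job_F -> active={job_A:*/14, job_C:*/6, job_D:*/2, job_E:*/13}
Op 12: unregister job_E -> active={job_A:*/14, job_C:*/6, job_D:*/2}
Op 13: register job_F */2 -> active={job_A:*/14, job_C:*/6, job_D:*/2, job_F:*/2}
  job_A: interval 14, next fire after T=87 is 98
  job_C: interval 6, next fire after T=87 is 90
  job_D: interval 2, next fire after T=87 is 88
  job_F: interval 2, next fire after T=87 is 88
Earliest = 88, winner (lex tiebreak) = job_D

Answer: job_D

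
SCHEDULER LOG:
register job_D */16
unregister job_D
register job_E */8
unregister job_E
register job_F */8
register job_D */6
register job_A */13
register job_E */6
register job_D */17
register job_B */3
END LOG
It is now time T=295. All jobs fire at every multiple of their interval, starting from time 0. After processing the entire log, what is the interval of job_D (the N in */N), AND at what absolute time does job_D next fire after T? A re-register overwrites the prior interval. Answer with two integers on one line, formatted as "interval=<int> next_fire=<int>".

Op 1: register job_D */16 -> active={job_D:*/16}
Op 2: unregister job_D -> active={}
Op 3: register job_E */8 -> active={job_E:*/8}
Op 4: unregister job_E -> active={}
Op 5: register job_F */8 -> active={job_F:*/8}
Op 6: register job_D */6 -> active={job_D:*/6, job_F:*/8}
Op 7: register job_A */13 -> active={job_A:*/13, job_D:*/6, job_F:*/8}
Op 8: register job_E */6 -> active={job_A:*/13, job_D:*/6, job_E:*/6, job_F:*/8}
Op 9: register job_D */17 -> active={job_A:*/13, job_D:*/17, job_E:*/6, job_F:*/8}
Op 10: register job_B */3 -> active={job_A:*/13, job_B:*/3, job_D:*/17, job_E:*/6, job_F:*/8}
Final interval of job_D = 17
Next fire of job_D after T=295: (295//17+1)*17 = 306

Answer: interval=17 next_fire=306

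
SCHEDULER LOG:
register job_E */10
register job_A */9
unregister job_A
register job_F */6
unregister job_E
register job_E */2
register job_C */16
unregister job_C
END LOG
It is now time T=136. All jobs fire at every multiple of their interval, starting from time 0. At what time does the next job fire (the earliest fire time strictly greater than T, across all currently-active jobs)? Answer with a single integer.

Op 1: register job_E */10 -> active={job_E:*/10}
Op 2: register job_A */9 -> active={job_A:*/9, job_E:*/10}
Op 3: unregister job_A -> active={job_E:*/10}
Op 4: register job_F */6 -> active={job_E:*/10, job_F:*/6}
Op 5: unregister job_E -> active={job_F:*/6}
Op 6: register job_E */2 -> active={job_E:*/2, job_F:*/6}
Op 7: register job_C */16 -> active={job_C:*/16, job_E:*/2, job_F:*/6}
Op 8: unregister job_C -> active={job_E:*/2, job_F:*/6}
  job_E: interval 2, next fire after T=136 is 138
  job_F: interval 6, next fire after T=136 is 138
Earliest fire time = 138 (job job_E)

Answer: 138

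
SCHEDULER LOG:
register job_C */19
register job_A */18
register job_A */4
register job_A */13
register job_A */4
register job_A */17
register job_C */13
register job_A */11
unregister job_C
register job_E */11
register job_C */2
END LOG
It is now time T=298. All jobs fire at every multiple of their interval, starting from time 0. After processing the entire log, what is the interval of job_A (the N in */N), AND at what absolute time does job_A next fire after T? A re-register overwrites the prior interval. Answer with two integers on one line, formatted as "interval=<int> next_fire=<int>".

Op 1: register job_C */19 -> active={job_C:*/19}
Op 2: register job_A */18 -> active={job_A:*/18, job_C:*/19}
Op 3: register job_A */4 -> active={job_A:*/4, job_C:*/19}
Op 4: register job_A */13 -> active={job_A:*/13, job_C:*/19}
Op 5: register job_A */4 -> active={job_A:*/4, job_C:*/19}
Op 6: register job_A */17 -> active={job_A:*/17, job_C:*/19}
Op 7: register job_C */13 -> active={job_A:*/17, job_C:*/13}
Op 8: register job_A */11 -> active={job_A:*/11, job_C:*/13}
Op 9: unregister job_C -> active={job_A:*/11}
Op 10: register job_E */11 -> active={job_A:*/11, job_E:*/11}
Op 11: register job_C */2 -> active={job_A:*/11, job_C:*/2, job_E:*/11}
Final interval of job_A = 11
Next fire of job_A after T=298: (298//11+1)*11 = 308

Answer: interval=11 next_fire=308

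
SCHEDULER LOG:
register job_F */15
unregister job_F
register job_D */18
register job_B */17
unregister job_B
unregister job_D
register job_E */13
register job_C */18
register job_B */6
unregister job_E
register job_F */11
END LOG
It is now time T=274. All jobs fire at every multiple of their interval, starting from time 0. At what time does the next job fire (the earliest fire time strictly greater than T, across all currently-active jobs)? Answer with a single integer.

Op 1: register job_F */15 -> active={job_F:*/15}
Op 2: unregister job_F -> active={}
Op 3: register job_D */18 -> active={job_D:*/18}
Op 4: register job_B */17 -> active={job_B:*/17, job_D:*/18}
Op 5: unregister job_B -> active={job_D:*/18}
Op 6: unregister job_D -> active={}
Op 7: register job_E */13 -> active={job_E:*/13}
Op 8: register job_C */18 -> active={job_C:*/18, job_E:*/13}
Op 9: register job_B */6 -> active={job_B:*/6, job_C:*/18, job_E:*/13}
Op 10: unregister job_E -> active={job_B:*/6, job_C:*/18}
Op 11: register job_F */11 -> active={job_B:*/6, job_C:*/18, job_F:*/11}
  job_B: interval 6, next fire after T=274 is 276
  job_C: interval 18, next fire after T=274 is 288
  job_F: interval 11, next fire after T=274 is 275
Earliest fire time = 275 (job job_F)

Answer: 275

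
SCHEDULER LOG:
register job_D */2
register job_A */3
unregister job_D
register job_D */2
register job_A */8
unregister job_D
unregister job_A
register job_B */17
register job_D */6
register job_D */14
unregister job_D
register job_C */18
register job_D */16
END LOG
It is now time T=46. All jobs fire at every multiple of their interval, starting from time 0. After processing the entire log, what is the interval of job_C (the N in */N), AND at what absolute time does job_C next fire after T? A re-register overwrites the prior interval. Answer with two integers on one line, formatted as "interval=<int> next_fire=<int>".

Answer: interval=18 next_fire=54

Derivation:
Op 1: register job_D */2 -> active={job_D:*/2}
Op 2: register job_A */3 -> active={job_A:*/3, job_D:*/2}
Op 3: unregister job_D -> active={job_A:*/3}
Op 4: register job_D */2 -> active={job_A:*/3, job_D:*/2}
Op 5: register job_A */8 -> active={job_A:*/8, job_D:*/2}
Op 6: unregister job_D -> active={job_A:*/8}
Op 7: unregister job_A -> active={}
Op 8: register job_B */17 -> active={job_B:*/17}
Op 9: register job_D */6 -> active={job_B:*/17, job_D:*/6}
Op 10: register job_D */14 -> active={job_B:*/17, job_D:*/14}
Op 11: unregister job_D -> active={job_B:*/17}
Op 12: register job_C */18 -> active={job_B:*/17, job_C:*/18}
Op 13: register job_D */16 -> active={job_B:*/17, job_C:*/18, job_D:*/16}
Final interval of job_C = 18
Next fire of job_C after T=46: (46//18+1)*18 = 54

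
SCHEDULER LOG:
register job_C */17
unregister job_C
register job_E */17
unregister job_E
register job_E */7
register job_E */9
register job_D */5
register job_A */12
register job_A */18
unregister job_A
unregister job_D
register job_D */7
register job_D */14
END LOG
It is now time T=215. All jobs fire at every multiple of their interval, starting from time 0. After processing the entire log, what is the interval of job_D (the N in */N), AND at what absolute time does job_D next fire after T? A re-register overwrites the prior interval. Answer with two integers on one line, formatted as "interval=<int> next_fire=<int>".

Answer: interval=14 next_fire=224

Derivation:
Op 1: register job_C */17 -> active={job_C:*/17}
Op 2: unregister job_C -> active={}
Op 3: register job_E */17 -> active={job_E:*/17}
Op 4: unregister job_E -> active={}
Op 5: register job_E */7 -> active={job_E:*/7}
Op 6: register job_E */9 -> active={job_E:*/9}
Op 7: register job_D */5 -> active={job_D:*/5, job_E:*/9}
Op 8: register job_A */12 -> active={job_A:*/12, job_D:*/5, job_E:*/9}
Op 9: register job_A */18 -> active={job_A:*/18, job_D:*/5, job_E:*/9}
Op 10: unregister job_A -> active={job_D:*/5, job_E:*/9}
Op 11: unregister job_D -> active={job_E:*/9}
Op 12: register job_D */7 -> active={job_D:*/7, job_E:*/9}
Op 13: register job_D */14 -> active={job_D:*/14, job_E:*/9}
Final interval of job_D = 14
Next fire of job_D after T=215: (215//14+1)*14 = 224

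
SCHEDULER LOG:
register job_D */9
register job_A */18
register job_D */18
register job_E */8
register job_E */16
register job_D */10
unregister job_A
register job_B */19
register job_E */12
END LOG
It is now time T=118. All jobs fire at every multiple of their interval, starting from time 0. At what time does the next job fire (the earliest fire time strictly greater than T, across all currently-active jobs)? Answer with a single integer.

Answer: 120

Derivation:
Op 1: register job_D */9 -> active={job_D:*/9}
Op 2: register job_A */18 -> active={job_A:*/18, job_D:*/9}
Op 3: register job_D */18 -> active={job_A:*/18, job_D:*/18}
Op 4: register job_E */8 -> active={job_A:*/18, job_D:*/18, job_E:*/8}
Op 5: register job_E */16 -> active={job_A:*/18, job_D:*/18, job_E:*/16}
Op 6: register job_D */10 -> active={job_A:*/18, job_D:*/10, job_E:*/16}
Op 7: unregister job_A -> active={job_D:*/10, job_E:*/16}
Op 8: register job_B */19 -> active={job_B:*/19, job_D:*/10, job_E:*/16}
Op 9: register job_E */12 -> active={job_B:*/19, job_D:*/10, job_E:*/12}
  job_B: interval 19, next fire after T=118 is 133
  job_D: interval 10, next fire after T=118 is 120
  job_E: interval 12, next fire after T=118 is 120
Earliest fire time = 120 (job job_D)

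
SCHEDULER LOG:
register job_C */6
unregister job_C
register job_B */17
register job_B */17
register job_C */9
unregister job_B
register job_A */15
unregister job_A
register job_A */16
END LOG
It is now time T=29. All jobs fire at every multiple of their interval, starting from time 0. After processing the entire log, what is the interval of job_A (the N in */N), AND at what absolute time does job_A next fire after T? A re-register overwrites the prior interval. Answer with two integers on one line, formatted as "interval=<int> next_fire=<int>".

Answer: interval=16 next_fire=32

Derivation:
Op 1: register job_C */6 -> active={job_C:*/6}
Op 2: unregister job_C -> active={}
Op 3: register job_B */17 -> active={job_B:*/17}
Op 4: register job_B */17 -> active={job_B:*/17}
Op 5: register job_C */9 -> active={job_B:*/17, job_C:*/9}
Op 6: unregister job_B -> active={job_C:*/9}
Op 7: register job_A */15 -> active={job_A:*/15, job_C:*/9}
Op 8: unregister job_A -> active={job_C:*/9}
Op 9: register job_A */16 -> active={job_A:*/16, job_C:*/9}
Final interval of job_A = 16
Next fire of job_A after T=29: (29//16+1)*16 = 32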